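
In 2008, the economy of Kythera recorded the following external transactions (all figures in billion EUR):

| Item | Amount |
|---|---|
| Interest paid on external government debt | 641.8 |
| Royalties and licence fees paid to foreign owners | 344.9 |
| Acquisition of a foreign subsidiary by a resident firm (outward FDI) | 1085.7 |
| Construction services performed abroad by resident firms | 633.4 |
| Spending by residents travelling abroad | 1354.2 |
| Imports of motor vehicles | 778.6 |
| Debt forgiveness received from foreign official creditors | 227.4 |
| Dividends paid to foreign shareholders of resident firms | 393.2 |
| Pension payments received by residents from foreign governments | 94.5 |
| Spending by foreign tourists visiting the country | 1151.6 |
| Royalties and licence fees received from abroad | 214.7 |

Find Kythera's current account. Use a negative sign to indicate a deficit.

-1418.5

Goods: -778.6
Services: 633.4 - 1354.2 + 214.7 + 1151.6 - 344.9 = 300.6
Primary income: -641.8 - 393.2 = -1035.0
Secondary income: 94.5
Current account = (-778.6) + 300.6 + (-1035.0) + 94.5 = -1418.5
(Excluded from the current account — financial account: acquisition of a foreign subsidiary by a resident firm (outward FDI) 1085.7; capital account: debt forgiveness received from foreign official creditors 227.4.)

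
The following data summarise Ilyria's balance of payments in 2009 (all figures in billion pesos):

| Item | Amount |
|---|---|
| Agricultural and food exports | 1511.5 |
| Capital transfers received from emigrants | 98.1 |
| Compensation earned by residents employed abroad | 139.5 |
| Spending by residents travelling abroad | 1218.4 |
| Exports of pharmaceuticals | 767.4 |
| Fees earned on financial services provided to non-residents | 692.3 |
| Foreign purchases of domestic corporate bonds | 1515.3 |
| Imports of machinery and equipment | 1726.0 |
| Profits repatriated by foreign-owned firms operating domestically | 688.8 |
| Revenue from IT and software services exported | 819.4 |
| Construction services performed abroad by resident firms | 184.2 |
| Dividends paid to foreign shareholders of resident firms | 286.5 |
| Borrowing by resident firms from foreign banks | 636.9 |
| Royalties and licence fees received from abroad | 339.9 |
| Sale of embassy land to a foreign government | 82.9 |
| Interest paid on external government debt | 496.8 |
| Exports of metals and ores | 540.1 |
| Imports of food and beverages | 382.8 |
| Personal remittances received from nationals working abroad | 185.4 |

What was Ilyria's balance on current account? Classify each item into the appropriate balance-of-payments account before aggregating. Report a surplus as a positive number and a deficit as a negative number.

380.4

Goods: -1726.0 + 767.4 + 1511.5 - 382.8 + 540.1 = 710.2
Services: -1218.4 + 339.9 + 692.3 + 184.2 + 819.4 = 817.4
Primary income: -496.8 - 286.5 + 139.5 - 688.8 = -1332.6
Secondary income: 185.4
Current account = 710.2 + 817.4 + (-1332.6) + 185.4 = 380.4
(Excluded from the current account — capital account: capital transfers received from emigrants 98.1, sale of embassy land to a foreign government 82.9; financial account: foreign purchases of domestic corporate bonds 1515.3, borrowing by resident firms from foreign banks 636.9.)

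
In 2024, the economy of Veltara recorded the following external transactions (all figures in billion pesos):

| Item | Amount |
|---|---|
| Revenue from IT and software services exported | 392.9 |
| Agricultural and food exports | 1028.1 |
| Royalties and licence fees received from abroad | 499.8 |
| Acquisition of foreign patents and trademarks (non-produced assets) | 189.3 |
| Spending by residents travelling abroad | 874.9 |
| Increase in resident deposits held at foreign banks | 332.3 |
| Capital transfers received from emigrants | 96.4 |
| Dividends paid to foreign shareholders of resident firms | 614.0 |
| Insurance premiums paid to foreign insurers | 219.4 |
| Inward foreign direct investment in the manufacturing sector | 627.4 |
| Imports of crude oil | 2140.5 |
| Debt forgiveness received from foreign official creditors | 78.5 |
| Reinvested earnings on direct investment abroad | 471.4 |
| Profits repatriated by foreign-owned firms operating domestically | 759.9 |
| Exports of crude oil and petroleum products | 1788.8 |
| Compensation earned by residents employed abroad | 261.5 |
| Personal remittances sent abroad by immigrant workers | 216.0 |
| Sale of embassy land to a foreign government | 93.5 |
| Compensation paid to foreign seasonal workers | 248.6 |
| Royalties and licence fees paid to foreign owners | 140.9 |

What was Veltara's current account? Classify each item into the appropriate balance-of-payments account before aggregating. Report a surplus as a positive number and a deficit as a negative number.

-771.7

Goods: 1028.1 - 2140.5 + 1788.8 = 676.4
Services: -140.9 - 219.4 - 874.9 + 499.8 + 392.9 = -342.5
Primary income: -759.9 - 614.0 - 248.6 + 261.5 + 471.4 = -889.6
Secondary income: -216.0
Current account = 676.4 + (-342.5) + (-889.6) + (-216.0) = -771.7
(Excluded from the current account — capital account: acquisition of foreign patents and trademarks (non-produced assets) 189.3, capital transfers received from emigrants 96.4, debt forgiveness received from foreign official creditors 78.5, sale of embassy land to a foreign government 93.5; financial account: increase in resident deposits held at foreign banks 332.3, inward foreign direct investment in the manufacturing sector 627.4.)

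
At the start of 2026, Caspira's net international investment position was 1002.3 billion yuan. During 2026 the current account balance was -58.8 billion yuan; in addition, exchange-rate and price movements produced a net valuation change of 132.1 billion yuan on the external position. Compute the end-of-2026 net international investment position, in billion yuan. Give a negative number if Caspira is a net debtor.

Change in NIIP = current account + net valuation change = -58.8 + 132.1 = 73.3
End-of-year NIIP = 1002.3 + 73.3 = 1075.6

1075.6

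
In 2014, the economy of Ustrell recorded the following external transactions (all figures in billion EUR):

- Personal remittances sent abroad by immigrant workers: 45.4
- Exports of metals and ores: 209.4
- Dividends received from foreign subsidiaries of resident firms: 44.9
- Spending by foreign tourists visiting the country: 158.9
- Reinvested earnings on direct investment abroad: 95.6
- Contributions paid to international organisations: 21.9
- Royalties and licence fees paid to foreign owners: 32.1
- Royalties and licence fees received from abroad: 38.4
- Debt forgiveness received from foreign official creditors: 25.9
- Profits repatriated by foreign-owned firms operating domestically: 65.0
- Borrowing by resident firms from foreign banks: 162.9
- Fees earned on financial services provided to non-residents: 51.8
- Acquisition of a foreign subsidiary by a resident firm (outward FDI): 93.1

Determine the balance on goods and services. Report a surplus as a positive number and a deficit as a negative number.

426.4

Goods: 209.4
Services: 51.8 + 38.4 - 32.1 + 158.9 = 217.0
Trade balance = 209.4 + 217.0 = 426.4
(Excluded from the trade balance — secondary income: personal remittances sent abroad by immigrant workers 45.4, contributions paid to international organisations 21.9; primary income: dividends received from foreign subsidiaries of resident firms 44.9, reinvested earnings on direct investment abroad 95.6, profits repatriated by foreign-owned firms operating domestically 65.0; capital account: debt forgiveness received from foreign official creditors 25.9; financial account: borrowing by resident firms from foreign banks 162.9, acquisition of a foreign subsidiary by a resident firm (outward FDI) 93.1.)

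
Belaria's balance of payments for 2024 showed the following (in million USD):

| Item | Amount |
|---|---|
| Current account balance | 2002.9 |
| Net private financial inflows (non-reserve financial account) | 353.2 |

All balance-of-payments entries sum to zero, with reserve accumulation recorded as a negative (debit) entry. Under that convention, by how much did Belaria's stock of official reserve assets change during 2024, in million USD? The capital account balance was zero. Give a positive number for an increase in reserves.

2356.1

Official reserve transactions balance = -(2002.9 + 353.2) = -2356.1
An accumulation of reserves is recorded as a debit (negative entry), so the change in the stock of reserves is the negative of that balance.
Change in official reserves = -(-2356.1) = 2356.1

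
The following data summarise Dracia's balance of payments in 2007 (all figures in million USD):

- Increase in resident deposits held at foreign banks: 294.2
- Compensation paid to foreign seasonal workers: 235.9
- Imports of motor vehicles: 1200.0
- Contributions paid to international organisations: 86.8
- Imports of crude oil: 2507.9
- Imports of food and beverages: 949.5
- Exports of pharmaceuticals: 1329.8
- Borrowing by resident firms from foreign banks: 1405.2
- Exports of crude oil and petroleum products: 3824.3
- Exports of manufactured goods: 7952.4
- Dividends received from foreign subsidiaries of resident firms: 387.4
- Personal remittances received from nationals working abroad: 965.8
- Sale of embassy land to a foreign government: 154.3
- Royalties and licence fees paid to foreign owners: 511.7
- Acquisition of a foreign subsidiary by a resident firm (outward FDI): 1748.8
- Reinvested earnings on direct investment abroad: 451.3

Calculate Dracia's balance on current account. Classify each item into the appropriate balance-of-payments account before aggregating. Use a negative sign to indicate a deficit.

9419.2

Goods: -2507.9 - 949.5 - 1200.0 + 3824.3 + 1329.8 + 7952.4 = 8449.1
Services: -511.7
Primary income: 387.4 + 451.3 - 235.9 = 602.8
Secondary income: 965.8 - 86.8 = 879.0
Current account = 8449.1 + (-511.7) + 602.8 + 879.0 = 9419.2
(Excluded from the current account — financial account: increase in resident deposits held at foreign banks 294.2, borrowing by resident firms from foreign banks 1405.2, acquisition of a foreign subsidiary by a resident firm (outward FDI) 1748.8; capital account: sale of embassy land to a foreign government 154.3.)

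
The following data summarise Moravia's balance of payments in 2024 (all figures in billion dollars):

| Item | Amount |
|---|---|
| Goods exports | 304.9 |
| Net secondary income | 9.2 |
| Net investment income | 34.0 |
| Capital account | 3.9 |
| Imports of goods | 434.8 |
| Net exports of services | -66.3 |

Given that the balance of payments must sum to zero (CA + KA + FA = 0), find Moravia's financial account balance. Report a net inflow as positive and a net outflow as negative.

Goods balance = 304.9 - 434.8 = -129.9
Services balance = -66.3
Trade balance (goods + services) = -129.9 + (-66.3) = -196.2
Net primary income = 34.0
Net secondary income = 9.2
Current account = -196.2 + 34.0 + 9.2 = -153.0
Financial account = -(-153.0 + 3.9) = 149.1

149.1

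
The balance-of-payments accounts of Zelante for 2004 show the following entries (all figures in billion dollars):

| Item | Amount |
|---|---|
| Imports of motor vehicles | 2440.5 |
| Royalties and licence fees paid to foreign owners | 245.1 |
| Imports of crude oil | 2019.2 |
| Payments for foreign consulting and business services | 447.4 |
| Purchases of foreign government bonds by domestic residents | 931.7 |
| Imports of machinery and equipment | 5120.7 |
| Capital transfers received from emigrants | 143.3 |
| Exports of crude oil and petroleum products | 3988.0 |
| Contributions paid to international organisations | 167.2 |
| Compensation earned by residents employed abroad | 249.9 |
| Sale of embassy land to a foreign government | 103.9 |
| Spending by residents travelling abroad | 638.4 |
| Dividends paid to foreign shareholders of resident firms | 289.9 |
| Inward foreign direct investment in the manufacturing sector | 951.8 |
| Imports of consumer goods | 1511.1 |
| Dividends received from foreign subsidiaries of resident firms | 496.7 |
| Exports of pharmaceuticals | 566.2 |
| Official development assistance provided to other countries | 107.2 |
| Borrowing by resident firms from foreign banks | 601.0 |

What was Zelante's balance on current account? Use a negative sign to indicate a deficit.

-7685.9

Goods: -1511.1 - 2019.2 + 566.2 - 2440.5 - 5120.7 + 3988.0 = -6537.3
Services: -638.4 - 245.1 - 447.4 = -1330.9
Primary income: 249.9 - 289.9 + 496.7 = 456.7
Secondary income: -107.2 - 167.2 = -274.4
Current account = (-6537.3) + (-1330.9) + 456.7 + (-274.4) = -7685.9
(Excluded from the current account — financial account: purchases of foreign government bonds by domestic residents 931.7, inward foreign direct investment in the manufacturing sector 951.8, borrowing by resident firms from foreign banks 601.0; capital account: capital transfers received from emigrants 143.3, sale of embassy land to a foreign government 103.9.)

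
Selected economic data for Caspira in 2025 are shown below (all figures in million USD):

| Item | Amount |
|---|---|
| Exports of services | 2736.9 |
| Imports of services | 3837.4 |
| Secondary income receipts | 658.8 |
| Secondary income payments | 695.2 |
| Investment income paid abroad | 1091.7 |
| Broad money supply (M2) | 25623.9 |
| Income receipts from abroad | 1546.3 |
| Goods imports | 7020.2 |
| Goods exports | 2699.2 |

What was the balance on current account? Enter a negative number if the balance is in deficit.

Goods balance = 2699.2 - 7020.2 = -4321.0
Services balance = 2736.9 - 3837.4 = -1100.5
Trade balance (goods + services) = -4321.0 + (-1100.5) = -5421.5
Net primary income = 1546.3 - 1091.7 = 454.6
Net secondary income = 658.8 - 695.2 = -36.4
Current account = -5421.5 + 454.6 + (-36.4) = -5003.3

-5003.3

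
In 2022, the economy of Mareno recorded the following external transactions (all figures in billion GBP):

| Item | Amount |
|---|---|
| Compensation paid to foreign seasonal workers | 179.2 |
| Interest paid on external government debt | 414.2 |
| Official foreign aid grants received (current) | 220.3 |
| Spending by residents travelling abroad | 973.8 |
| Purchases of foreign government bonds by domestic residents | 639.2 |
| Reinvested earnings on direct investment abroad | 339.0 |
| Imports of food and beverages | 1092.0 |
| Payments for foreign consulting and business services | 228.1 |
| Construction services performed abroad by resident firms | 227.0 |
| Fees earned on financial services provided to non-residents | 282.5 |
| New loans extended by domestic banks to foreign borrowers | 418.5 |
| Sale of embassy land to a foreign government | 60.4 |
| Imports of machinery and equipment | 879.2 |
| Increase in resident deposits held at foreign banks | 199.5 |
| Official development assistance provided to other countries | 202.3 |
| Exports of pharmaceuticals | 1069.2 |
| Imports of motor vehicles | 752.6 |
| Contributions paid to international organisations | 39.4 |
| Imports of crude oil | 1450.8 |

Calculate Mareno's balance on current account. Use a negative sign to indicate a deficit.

-4073.6

Goods: 1069.2 - 752.6 - 1450.8 - 1092.0 - 879.2 = -3105.4
Services: -973.8 + 227.0 + 282.5 - 228.1 = -692.4
Primary income: -179.2 + 339.0 - 414.2 = -254.4
Secondary income: -202.3 + 220.3 - 39.4 = -21.4
Current account = (-3105.4) + (-692.4) + (-254.4) + (-21.4) = -4073.6
(Excluded from the current account — financial account: purchases of foreign government bonds by domestic residents 639.2, new loans extended by domestic banks to foreign borrowers 418.5, increase in resident deposits held at foreign banks 199.5; capital account: sale of embassy land to a foreign government 60.4.)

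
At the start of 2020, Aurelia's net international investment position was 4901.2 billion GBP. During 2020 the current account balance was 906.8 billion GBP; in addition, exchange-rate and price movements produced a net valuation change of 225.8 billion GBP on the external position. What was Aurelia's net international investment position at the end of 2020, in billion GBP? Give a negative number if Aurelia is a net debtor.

Change in NIIP = current account + net valuation change = 906.8 + 225.8 = 1132.6
End-of-year NIIP = 4901.2 + 1132.6 = 6033.8

6033.8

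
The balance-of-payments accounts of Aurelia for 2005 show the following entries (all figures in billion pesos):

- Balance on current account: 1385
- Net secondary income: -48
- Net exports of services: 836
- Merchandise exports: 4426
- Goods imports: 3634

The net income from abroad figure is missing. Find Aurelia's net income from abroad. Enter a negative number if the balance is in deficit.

-195

Current account = goods balance + services balance + net primary income + net secondary income
Sum of the known components = 1580
Net income from abroad = CA - (known components) = 1385 - 1580 = -195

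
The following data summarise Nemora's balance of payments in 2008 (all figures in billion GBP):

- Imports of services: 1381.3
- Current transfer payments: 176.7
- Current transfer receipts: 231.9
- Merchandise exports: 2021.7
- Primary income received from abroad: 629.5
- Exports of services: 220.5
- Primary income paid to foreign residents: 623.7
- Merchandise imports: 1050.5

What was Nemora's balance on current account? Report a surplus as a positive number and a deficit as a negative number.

Goods balance = 2021.7 - 1050.5 = 971.2
Services balance = 220.5 - 1381.3 = -1160.8
Trade balance (goods + services) = 971.2 + (-1160.8) = -189.6
Net primary income = 629.5 - 623.7 = 5.8
Net secondary income = 231.9 - 176.7 = 55.2
Current account = -189.6 + 5.8 + 55.2 = -128.6

-128.6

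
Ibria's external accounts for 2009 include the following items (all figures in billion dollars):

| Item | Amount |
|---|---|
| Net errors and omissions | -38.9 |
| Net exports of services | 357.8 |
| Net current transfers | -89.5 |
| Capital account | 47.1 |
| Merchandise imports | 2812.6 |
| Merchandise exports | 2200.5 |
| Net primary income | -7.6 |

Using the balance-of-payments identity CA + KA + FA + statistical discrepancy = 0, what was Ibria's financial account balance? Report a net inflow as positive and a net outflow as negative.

Goods balance = 2200.5 - 2812.6 = -612.1
Services balance = 357.8
Trade balance (goods + services) = -612.1 + 357.8 = -254.3
Net primary income = -7.6
Net secondary income = -89.5
Current account = -254.3 + (-7.6) + (-89.5) = -351.4
Financial account = -(-351.4 + 47.1 + (-38.9)) = 343.2

343.2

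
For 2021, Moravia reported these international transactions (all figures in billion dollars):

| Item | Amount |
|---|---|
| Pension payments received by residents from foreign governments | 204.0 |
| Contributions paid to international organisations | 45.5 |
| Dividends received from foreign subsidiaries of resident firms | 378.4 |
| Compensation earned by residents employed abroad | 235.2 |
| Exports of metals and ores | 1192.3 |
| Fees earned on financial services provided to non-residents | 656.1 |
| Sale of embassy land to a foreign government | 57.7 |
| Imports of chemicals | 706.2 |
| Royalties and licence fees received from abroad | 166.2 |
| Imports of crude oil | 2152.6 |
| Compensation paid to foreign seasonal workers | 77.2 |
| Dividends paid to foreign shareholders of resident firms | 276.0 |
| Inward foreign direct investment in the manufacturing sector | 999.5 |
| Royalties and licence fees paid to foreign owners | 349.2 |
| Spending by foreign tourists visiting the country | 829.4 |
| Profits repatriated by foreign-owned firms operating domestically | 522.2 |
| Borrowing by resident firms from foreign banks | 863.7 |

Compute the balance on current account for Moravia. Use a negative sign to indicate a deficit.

Goods: -706.2 + 1192.3 - 2152.6 = -1666.5
Services: 166.2 + 829.4 - 349.2 + 656.1 = 1302.5
Primary income: 378.4 - 522.2 - 77.2 - 276.0 + 235.2 = -261.8
Secondary income: -45.5 + 204.0 = 158.5
Current account = (-1666.5) + 1302.5 + (-261.8) + 158.5 = -467.3
(Excluded from the current account — capital account: sale of embassy land to a foreign government 57.7; financial account: inward foreign direct investment in the manufacturing sector 999.5, borrowing by resident firms from foreign banks 863.7.)

-467.3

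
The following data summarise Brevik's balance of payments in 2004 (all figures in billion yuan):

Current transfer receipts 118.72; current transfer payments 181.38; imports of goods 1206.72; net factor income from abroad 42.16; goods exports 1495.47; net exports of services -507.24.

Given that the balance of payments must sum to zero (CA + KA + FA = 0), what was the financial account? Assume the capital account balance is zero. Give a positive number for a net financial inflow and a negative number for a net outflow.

238.99

Goods balance = 1495.47 - 1206.72 = 288.75
Services balance = -507.24
Trade balance (goods + services) = 288.75 + (-507.24) = -218.49
Net primary income = 42.16
Net secondary income = 118.72 - 181.38 = -62.66
Current account = -218.49 + 42.16 + (-62.66) = -238.99
Financial account = -(-238.99) = 238.99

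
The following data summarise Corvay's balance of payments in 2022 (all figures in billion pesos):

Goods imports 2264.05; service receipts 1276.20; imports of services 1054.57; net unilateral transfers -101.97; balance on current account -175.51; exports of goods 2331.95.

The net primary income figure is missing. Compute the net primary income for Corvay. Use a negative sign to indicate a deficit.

Current account = goods balance + services balance + net primary income + net secondary income
Sum of the known components = 187.56
Net primary income = CA - (known components) = -175.51 - 187.56 = -363.07

-363.07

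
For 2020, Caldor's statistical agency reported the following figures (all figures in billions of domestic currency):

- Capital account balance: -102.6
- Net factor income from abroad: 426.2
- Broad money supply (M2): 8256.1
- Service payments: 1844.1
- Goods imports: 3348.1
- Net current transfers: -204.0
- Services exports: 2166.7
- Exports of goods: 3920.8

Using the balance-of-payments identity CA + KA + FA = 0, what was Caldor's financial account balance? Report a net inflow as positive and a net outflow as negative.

-1014.9

Goods balance = 3920.8 - 3348.1 = 572.7
Services balance = 2166.7 - 1844.1 = 322.6
Trade balance (goods + services) = 572.7 + 322.6 = 895.3
Net primary income = 426.2
Net secondary income = -204.0
Current account = 895.3 + 426.2 + (-204.0) = 1117.5
Financial account = -(1117.5 + (-102.6)) = -1014.9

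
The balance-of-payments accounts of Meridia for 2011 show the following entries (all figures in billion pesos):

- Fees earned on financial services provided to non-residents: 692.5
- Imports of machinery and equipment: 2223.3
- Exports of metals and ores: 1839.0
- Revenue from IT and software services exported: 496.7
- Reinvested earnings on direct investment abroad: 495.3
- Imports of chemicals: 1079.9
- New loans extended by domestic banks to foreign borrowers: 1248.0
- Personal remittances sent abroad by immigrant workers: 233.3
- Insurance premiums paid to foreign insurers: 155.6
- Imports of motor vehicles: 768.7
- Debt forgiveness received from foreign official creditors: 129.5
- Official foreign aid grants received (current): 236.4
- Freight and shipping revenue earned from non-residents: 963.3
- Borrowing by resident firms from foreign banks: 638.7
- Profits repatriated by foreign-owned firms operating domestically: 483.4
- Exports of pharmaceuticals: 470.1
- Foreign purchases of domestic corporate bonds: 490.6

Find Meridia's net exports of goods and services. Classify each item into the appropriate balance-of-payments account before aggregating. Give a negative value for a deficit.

Goods: -768.7 + 470.1 + 1839.0 - 1079.9 - 2223.3 = -1762.8
Services: 963.3 + 692.5 - 155.6 + 496.7 = 1996.9
Trade balance = -1762.8 + 1996.9 = 234.1
(Excluded from the trade balance — primary income: reinvested earnings on direct investment abroad 495.3, profits repatriated by foreign-owned firms operating domestically 483.4; financial account: new loans extended by domestic banks to foreign borrowers 1248.0, borrowing by resident firms from foreign banks 638.7, foreign purchases of domestic corporate bonds 490.6; secondary income: personal remittances sent abroad by immigrant workers 233.3, official foreign aid grants received (current) 236.4; capital account: debt forgiveness received from foreign official creditors 129.5.)

234.1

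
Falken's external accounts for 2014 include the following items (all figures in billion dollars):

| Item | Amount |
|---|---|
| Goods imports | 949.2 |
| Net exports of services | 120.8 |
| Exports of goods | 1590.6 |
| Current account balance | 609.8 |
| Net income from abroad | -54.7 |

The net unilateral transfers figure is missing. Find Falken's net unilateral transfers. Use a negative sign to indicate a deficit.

Current account = goods balance + services balance + net primary income + net secondary income
Sum of the known components = 707.5
Net unilateral transfers = CA - (known components) = 609.8 - 707.5 = -97.7

-97.7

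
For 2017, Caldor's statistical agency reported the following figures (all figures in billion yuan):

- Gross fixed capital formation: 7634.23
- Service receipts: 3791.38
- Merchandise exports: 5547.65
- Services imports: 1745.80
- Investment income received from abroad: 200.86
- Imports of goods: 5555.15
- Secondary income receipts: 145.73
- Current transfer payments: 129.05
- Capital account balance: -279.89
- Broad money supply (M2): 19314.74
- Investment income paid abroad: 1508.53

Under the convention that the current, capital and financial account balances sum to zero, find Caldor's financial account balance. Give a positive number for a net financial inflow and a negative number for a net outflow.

Goods balance = 5547.65 - 5555.15 = -7.50
Services balance = 3791.38 - 1745.80 = 2045.58
Trade balance (goods + services) = -7.50 + 2045.58 = 2038.08
Net primary income = 200.86 - 1508.53 = -1307.67
Net secondary income = 145.73 - 129.05 = 16.68
Current account = 2038.08 + (-1307.67) + 16.68 = 747.09
Financial account = -(747.09 + (-279.89)) = -467.20

-467.20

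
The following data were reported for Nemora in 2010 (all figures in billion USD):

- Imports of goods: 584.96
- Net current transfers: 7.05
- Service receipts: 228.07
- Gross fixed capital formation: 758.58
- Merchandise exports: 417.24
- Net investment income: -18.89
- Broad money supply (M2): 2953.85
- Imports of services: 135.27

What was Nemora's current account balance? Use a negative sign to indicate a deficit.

Goods balance = 417.24 - 584.96 = -167.72
Services balance = 228.07 - 135.27 = 92.80
Trade balance (goods + services) = -167.72 + 92.80 = -74.92
Net primary income = -18.89
Net secondary income = 7.05
Current account = -74.92 + (-18.89) + 7.05 = -86.76

-86.76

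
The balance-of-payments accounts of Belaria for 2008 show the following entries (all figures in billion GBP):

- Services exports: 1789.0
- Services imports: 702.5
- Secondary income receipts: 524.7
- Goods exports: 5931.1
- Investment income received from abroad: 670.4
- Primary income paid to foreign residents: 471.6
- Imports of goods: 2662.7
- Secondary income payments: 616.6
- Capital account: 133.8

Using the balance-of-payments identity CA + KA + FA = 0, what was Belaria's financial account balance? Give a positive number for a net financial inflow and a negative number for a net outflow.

Goods balance = 5931.1 - 2662.7 = 3268.4
Services balance = 1789.0 - 702.5 = 1086.5
Trade balance (goods + services) = 3268.4 + 1086.5 = 4354.9
Net primary income = 670.4 - 471.6 = 198.8
Net secondary income = 524.7 - 616.6 = -91.9
Current account = 4354.9 + 198.8 + (-91.9) = 4461.8
Financial account = -(4461.8 + 133.8) = -4595.6

-4595.6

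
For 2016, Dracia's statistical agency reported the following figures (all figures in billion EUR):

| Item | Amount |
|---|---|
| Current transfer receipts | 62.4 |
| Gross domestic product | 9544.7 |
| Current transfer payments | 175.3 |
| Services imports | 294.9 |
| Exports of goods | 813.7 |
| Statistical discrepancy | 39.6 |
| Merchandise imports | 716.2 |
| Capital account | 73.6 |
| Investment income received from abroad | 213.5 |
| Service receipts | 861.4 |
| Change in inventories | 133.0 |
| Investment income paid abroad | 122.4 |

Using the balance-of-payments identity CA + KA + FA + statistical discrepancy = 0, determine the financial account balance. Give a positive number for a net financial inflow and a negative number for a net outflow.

Goods balance = 813.7 - 716.2 = 97.5
Services balance = 861.4 - 294.9 = 566.5
Trade balance (goods + services) = 97.5 + 566.5 = 664.0
Net primary income = 213.5 - 122.4 = 91.1
Net secondary income = 62.4 - 175.3 = -112.9
Current account = 664.0 + 91.1 + (-112.9) = 642.2
Financial account = -(642.2 + 73.6 + 39.6) = -755.4

-755.4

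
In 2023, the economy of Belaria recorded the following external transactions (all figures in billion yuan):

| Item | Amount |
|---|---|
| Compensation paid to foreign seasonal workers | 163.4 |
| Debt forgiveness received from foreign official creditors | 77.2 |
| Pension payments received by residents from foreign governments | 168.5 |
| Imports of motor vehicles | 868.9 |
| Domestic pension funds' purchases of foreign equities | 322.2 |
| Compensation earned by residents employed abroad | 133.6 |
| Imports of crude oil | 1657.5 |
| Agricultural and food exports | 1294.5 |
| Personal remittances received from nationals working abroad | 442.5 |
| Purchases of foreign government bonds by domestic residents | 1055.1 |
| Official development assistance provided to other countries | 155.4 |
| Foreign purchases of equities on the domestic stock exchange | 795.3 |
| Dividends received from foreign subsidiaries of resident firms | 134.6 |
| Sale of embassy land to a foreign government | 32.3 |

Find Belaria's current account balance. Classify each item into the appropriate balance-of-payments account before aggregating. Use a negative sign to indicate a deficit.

-671.5

Goods: -868.9 + 1294.5 - 1657.5 = -1231.9
Primary income: 134.6 + 133.6 - 163.4 = 104.8
Secondary income: -155.4 + 442.5 + 168.5 = 455.6
Current account = (-1231.9) + 104.8 + 455.6 = -671.5
(Excluded from the current account — capital account: debt forgiveness received from foreign official creditors 77.2, sale of embassy land to a foreign government 32.3; financial account: domestic pension funds' purchases of foreign equities 322.2, purchases of foreign government bonds by domestic residents 1055.1, foreign purchases of equities on the domestic stock exchange 795.3.)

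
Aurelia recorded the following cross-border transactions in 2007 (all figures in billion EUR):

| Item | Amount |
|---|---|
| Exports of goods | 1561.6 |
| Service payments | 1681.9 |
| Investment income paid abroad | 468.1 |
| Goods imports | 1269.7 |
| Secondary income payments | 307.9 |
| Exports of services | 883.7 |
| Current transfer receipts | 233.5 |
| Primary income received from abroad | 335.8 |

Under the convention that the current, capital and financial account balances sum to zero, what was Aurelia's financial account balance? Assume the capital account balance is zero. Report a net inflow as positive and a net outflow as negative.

713.0

Goods balance = 1561.6 - 1269.7 = 291.9
Services balance = 883.7 - 1681.9 = -798.2
Trade balance (goods + services) = 291.9 + (-798.2) = -506.3
Net primary income = 335.8 - 468.1 = -132.3
Net secondary income = 233.5 - 307.9 = -74.4
Current account = -506.3 + (-132.3) + (-74.4) = -713.0
Financial account = -(-713.0) = 713.0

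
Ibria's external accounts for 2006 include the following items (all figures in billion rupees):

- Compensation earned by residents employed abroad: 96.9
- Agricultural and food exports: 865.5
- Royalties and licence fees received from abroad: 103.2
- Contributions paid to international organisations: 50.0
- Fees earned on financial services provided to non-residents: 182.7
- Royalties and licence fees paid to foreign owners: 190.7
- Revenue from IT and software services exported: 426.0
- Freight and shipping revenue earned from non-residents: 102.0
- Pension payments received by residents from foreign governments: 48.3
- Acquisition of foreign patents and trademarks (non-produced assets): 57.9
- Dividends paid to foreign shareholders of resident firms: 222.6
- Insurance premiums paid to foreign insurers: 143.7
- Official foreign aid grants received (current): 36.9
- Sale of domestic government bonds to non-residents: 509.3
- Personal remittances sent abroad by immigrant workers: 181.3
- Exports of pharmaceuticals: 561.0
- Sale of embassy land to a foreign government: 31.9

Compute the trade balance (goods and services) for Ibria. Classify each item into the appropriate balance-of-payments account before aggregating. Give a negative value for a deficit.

Goods: 865.5 + 561.0 = 1426.5
Services: -190.7 + 102.0 + 182.7 - 143.7 + 426.0 + 103.2 = 479.5
Trade balance = 1426.5 + 479.5 = 1906.0
(Excluded from the trade balance — primary income: compensation earned by residents employed abroad 96.9, dividends paid to foreign shareholders of resident firms 222.6; secondary income: contributions paid to international organisations 50.0, pension payments received by residents from foreign governments 48.3, official foreign aid grants received (current) 36.9, personal remittances sent abroad by immigrant workers 181.3; capital account: acquisition of foreign patents and trademarks (non-produced assets) 57.9, sale of embassy land to a foreign government 31.9; financial account: sale of domestic government bonds to non-residents 509.3.)

1906.0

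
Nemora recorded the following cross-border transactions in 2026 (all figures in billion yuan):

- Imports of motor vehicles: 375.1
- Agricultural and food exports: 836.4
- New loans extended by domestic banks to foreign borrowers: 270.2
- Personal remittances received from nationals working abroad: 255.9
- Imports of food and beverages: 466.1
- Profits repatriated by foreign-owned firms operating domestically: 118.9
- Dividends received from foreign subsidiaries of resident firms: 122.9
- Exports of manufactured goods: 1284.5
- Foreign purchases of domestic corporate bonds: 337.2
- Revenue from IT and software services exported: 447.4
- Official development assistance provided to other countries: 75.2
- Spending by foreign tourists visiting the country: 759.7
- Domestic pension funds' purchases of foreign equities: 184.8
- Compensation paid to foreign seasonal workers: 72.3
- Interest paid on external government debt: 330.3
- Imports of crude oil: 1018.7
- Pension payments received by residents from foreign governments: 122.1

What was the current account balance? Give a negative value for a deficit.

1372.3

Goods: -375.1 - 466.1 - 1018.7 + 836.4 + 1284.5 = 261.0
Services: 447.4 + 759.7 = 1207.1
Primary income: -72.3 - 330.3 + 122.9 - 118.9 = -398.6
Secondary income: 255.9 - 75.2 + 122.1 = 302.8
Current account = 261.0 + 1207.1 + (-398.6) + 302.8 = 1372.3
(Excluded from the current account — financial account: new loans extended by domestic banks to foreign borrowers 270.2, foreign purchases of domestic corporate bonds 337.2, domestic pension funds' purchases of foreign equities 184.8.)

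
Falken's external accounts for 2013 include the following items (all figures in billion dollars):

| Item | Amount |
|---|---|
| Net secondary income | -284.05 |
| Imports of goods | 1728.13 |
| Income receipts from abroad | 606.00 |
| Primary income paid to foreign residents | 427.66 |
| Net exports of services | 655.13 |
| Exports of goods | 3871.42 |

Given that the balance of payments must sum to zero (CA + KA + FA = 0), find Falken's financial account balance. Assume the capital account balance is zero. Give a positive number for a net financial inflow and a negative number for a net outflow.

Goods balance = 3871.42 - 1728.13 = 2143.29
Services balance = 655.13
Trade balance (goods + services) = 2143.29 + 655.13 = 2798.42
Net primary income = 606.00 - 427.66 = 178.34
Net secondary income = -284.05
Current account = 2798.42 + 178.34 + (-284.05) = 2692.71
Financial account = -(2692.71) = -2692.71

-2692.71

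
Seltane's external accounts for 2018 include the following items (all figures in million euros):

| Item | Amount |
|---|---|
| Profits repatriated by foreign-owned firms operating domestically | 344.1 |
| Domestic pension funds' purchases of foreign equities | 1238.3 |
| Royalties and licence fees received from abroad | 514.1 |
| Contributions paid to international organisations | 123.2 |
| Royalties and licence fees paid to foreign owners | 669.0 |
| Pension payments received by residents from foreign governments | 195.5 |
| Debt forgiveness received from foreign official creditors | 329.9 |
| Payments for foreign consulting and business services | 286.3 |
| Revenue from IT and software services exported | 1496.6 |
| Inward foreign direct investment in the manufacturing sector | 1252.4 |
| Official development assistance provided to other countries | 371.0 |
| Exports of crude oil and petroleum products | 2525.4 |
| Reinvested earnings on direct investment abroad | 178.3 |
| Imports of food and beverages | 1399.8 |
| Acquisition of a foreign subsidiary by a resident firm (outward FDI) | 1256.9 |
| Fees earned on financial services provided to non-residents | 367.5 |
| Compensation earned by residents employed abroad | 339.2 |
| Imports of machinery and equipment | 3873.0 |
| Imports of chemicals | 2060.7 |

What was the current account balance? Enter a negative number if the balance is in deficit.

Goods: -1399.8 + 2525.4 - 3873.0 - 2060.7 = -4808.1
Services: 367.5 + 514.1 + 1496.6 - 286.3 - 669.0 = 1422.9
Primary income: -344.1 + 339.2 + 178.3 = 173.4
Secondary income: 195.5 - 371.0 - 123.2 = -298.7
Current account = (-4808.1) + 1422.9 + 173.4 + (-298.7) = -3510.5
(Excluded from the current account — financial account: domestic pension funds' purchases of foreign equities 1238.3, inward foreign direct investment in the manufacturing sector 1252.4, acquisition of a foreign subsidiary by a resident firm (outward FDI) 1256.9; capital account: debt forgiveness received from foreign official creditors 329.9.)

-3510.5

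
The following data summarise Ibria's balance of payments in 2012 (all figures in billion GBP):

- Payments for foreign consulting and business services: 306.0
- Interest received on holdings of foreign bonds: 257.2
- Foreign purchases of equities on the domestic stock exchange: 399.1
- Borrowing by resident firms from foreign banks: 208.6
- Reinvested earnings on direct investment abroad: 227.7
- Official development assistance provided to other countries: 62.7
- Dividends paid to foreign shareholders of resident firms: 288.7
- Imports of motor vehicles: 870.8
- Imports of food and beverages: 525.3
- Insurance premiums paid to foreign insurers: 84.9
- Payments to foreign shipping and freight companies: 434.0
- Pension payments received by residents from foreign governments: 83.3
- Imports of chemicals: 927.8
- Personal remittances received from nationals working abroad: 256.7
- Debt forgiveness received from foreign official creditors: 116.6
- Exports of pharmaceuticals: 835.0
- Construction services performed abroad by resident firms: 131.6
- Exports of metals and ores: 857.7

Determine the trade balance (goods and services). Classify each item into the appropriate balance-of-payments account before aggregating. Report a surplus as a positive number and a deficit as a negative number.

-1324.5

Goods: 835.0 - 525.3 + 857.7 - 870.8 - 927.8 = -631.2
Services: -84.9 + 131.6 - 434.0 - 306.0 = -693.3
Trade balance = -631.2 + (-693.3) = -1324.5
(Excluded from the trade balance — primary income: interest received on holdings of foreign bonds 257.2, reinvested earnings on direct investment abroad 227.7, dividends paid to foreign shareholders of resident firms 288.7; financial account: foreign purchases of equities on the domestic stock exchange 399.1, borrowing by resident firms from foreign banks 208.6; secondary income: official development assistance provided to other countries 62.7, pension payments received by residents from foreign governments 83.3, personal remittances received from nationals working abroad 256.7; capital account: debt forgiveness received from foreign official creditors 116.6.)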